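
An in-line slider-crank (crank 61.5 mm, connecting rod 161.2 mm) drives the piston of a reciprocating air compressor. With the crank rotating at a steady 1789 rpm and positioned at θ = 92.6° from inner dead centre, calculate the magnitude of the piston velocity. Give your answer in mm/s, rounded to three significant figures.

11300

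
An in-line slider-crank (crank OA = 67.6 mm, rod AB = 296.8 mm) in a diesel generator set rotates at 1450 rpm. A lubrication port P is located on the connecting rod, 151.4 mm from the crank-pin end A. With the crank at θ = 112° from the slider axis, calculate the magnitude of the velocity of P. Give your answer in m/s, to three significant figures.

ω = 151.8 rad/s.  Crank-pin speed |V_A| = rω = 10.265 m/s, perpendicular to OA.
Rod angle: sinφ = −(r/L) sinθ ⇒ φ = -12.191°; ω_rod = −rω cosθ/√(L²−r²sin²θ) = +13.254 rad/s.
V_P = V_A + ω_rod × AP, with AP = 0.1514 m along the rod.
Components: V_Px = −rω sinθ − a·ω_rod·sinφ = -9.0934 m/s;  V_Py = rω cosθ + a·ω_rod·cosφ = -1.8837 m/s.
|V_P| = √(V_Px² + V_Py²) = 9.2865 m/s.

9.29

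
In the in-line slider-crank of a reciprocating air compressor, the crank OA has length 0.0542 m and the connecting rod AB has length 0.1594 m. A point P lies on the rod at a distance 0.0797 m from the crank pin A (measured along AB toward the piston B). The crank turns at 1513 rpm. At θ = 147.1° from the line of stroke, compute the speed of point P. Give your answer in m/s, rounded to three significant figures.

ω = 158.4 rad/s.  Crank-pin speed |V_A| = rω = 8.5875 m/s, perpendicular to OA.
Rod angle: sinφ = −(r/L) sinθ ⇒ φ = -10.643°; ω_rod = −rω cosθ/√(L²−r²sin²θ) = +46.025 rad/s.
V_P = V_A + ω_rod × AP, with AP = 0.0797 m along the rod.
Components: V_Px = −rω sinθ − a·ω_rod·sinφ = -3.987 m/s;  V_Py = rω cosθ + a·ω_rod·cosφ = -3.6051 m/s.
|V_P| = √(V_Px² + V_Py²) = 5.3752 m/s.

5.38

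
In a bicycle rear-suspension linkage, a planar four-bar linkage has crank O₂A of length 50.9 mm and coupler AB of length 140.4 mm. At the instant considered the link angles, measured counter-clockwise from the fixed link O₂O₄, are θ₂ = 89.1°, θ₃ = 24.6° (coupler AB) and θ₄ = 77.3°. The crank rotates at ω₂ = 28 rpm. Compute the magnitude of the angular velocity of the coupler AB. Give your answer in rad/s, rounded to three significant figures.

0.273

ω₂ = 2.932 rad/s (from 28 rpm).
Differentiating the loop-closure r₂e^{iθ₂}+r₃e^{iθ₃}=r₁+r₄e^{iθ₄} gives r₂ω₂e^{iθ₂}+r₃ω₃e^{iθ₃}=r₄ω₄e^{iθ₄}.
Eliminating the other unknown: ω₃ = r₂ω₂ sin(θ₄−θ₂) / [r₃ sin(θ₃−θ₄)].
Numerator sine = -0.20450; denominator sine = -0.79547.
Result = 0.0509·2.932·(-0.20450) / (0.1404·(-0.79547)) = +0.27327 rad/s; magnitude 0.27327 rad/s.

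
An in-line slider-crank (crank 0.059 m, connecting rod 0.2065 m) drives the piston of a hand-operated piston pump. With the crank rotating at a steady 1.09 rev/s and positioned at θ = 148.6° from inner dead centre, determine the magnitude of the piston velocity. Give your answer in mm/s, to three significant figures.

159

ω = 2π·1.09 = 6.849 rad/s
For an in-line slider-crank, x = r cosθ + √(L² − r² sin²θ), so v = −rω sinθ·[1 + r cosθ/√(L² − r² sin²θ)].
With r = 0.059 m, L = 0.2065 m, θ = 148.6°: √(L² − r² sin²θ) = 0.2042 m.
v = −0.059·6.849·0.52101·[1 + 0.059·-0.85355/0.2042] = -0.15861 m/s.
|v| = 0.15861 m/s = 158.61 mm/s.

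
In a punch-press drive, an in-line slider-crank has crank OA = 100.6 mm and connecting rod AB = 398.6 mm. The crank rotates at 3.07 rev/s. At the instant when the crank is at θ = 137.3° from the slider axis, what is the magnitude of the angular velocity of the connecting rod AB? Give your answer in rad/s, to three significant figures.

3.63

ω = 19.29 rad/s (converted from 3.07 rev/s).
The rod makes angle φ with the slider axis where L sinφ = r sinθ; differentiating, L cosφ·φ̇ = r ω cosθ.
L cosφ = √(L² − r² sin²θ) = 0.39272 m.
|ω_rod| = r ω |cosθ| / √(L² − r² sin²θ) = 0.1006·19.29·0.73491/0.39272 = 3.6314 rad/s.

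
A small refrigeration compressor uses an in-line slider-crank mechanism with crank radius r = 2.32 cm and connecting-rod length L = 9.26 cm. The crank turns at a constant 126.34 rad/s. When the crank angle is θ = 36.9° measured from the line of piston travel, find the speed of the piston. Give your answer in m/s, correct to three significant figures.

2.12

ω = 126.3 rad/s
For an in-line slider-crank, x = r cosθ + √(L² − r² sin²θ), so v = −rω sinθ·[1 + r cosθ/√(L² − r² sin²θ)].
With r = 0.0232 m, L = 0.0926 m, θ = 36.9°: √(L² − r² sin²θ) = 0.091546 m.
v = −0.0232·126.3·0.60042·[1 + 0.0232·0.79968/0.091546] = -2.1165 m/s.
|v| = 2.1165 m/s.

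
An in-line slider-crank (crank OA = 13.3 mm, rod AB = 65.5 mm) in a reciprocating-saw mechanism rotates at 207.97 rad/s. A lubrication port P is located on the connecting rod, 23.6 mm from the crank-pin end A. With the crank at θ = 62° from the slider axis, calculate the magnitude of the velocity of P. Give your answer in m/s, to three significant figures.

2.66

ω = 208 rad/s.  Crank-pin speed |V_A| = rω = 2.766 m/s, perpendicular to OA.
Rod angle: sinφ = −(r/L) sinθ ⇒ φ = -10.328°; ω_rod = −rω cosθ/√(L²−r²sin²θ) = -20.152 rad/s.
V_P = V_A + ω_rod × AP, with AP = 0.0236 m along the rod.
Components: V_Px = −rω sinθ − a·ω_rod·sinφ = -2.5275 m/s;  V_Py = rω cosθ + a·ω_rod·cosφ = +0.83068 m/s.
|V_P| = √(V_Px² + V_Py²) = 2.6605 m/s.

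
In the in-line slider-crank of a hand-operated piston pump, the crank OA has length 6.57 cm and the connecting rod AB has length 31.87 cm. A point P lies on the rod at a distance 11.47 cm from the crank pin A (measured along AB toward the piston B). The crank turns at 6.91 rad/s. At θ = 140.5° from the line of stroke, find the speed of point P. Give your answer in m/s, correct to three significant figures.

0.353

ω = 6.91 rad/s.  Crank-pin speed |V_A| = rω = 0.45399 m/s, perpendicular to OA.
Rod angle: sinφ = −(r/L) sinθ ⇒ φ = -7.535°; ω_rod = −rω cosθ/√(L²−r²sin²θ) = +1.1087 rad/s.
V_P = V_A + ω_rod × AP, with AP = 0.1147 m along the rod.
Components: V_Px = −rω sinθ − a·ω_rod·sinφ = -0.2721 m/s;  V_Py = rω cosθ + a·ω_rod·cosφ = -0.22423 m/s.
|V_P| = √(V_Px² + V_Py²) = 0.35258 m/s.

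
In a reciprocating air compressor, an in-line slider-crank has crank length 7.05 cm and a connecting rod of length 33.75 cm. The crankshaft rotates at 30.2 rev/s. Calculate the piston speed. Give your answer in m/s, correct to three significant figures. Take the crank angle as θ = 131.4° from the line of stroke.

ω = 2π·30.2 = 189.8 rad/s
For an in-line slider-crank, x = r cosθ + √(L² − r² sin²θ), so v = −rω sinθ·[1 + r cosθ/√(L² − r² sin²θ)].
With r = 0.0705 m, L = 0.3375 m, θ = 131.4°: √(L² − r² sin²θ) = 0.33333 m.
v = −0.0705·189.8·0.75011·[1 + 0.0705·-0.66131/0.33333] = -8.6311 m/s.
|v| = 8.6311 m/s.

8.63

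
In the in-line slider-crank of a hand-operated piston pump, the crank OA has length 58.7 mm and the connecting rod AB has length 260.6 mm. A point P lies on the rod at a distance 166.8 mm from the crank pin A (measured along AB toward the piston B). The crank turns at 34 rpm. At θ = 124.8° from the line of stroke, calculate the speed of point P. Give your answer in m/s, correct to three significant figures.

ω = 3.56 rad/s.  Crank-pin speed |V_A| = rω = 0.209 m/s, perpendicular to OA.
Rod angle: sinφ = −(r/L) sinθ ⇒ φ = -10.659°; ω_rod = −rω cosθ/√(L²−r²sin²θ) = +0.46575 rad/s.
V_P = V_A + ω_rod × AP, with AP = 0.1668 m along the rod.
Components: V_Px = −rω sinθ − a·ω_rod·sinφ = -0.15725 m/s;  V_Py = rω cosθ + a·ω_rod·cosφ = -0.042933 m/s.
|V_P| = √(V_Px² + V_Py²) = 0.16301 m/s.

0.163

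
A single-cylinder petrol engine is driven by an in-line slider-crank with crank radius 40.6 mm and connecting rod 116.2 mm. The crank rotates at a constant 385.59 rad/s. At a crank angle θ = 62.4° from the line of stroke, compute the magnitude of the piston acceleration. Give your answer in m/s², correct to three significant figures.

1580

ω = 385.6 rad/s
x(θ) = r cosθ + √(L² − r² sin²θ); with ω constant, a = ω²·d²x/dθ².
d²x/dθ² = −r cosθ − r²(cos2θ)/√u − r⁴ sin²2θ/(4u^{3/2}),  u = L² − r² sin²θ = 0.0122079 m².
Substituting r = 0.0406 m, L = 0.1162 m, θ = 62.4°: d²x/dθ² = -0.010635 m.
a = ω²·d²x/dθ² = (385.6)²·(-0.010635) = -1581.2 m/s²;  |a| = 1581.2 m/s².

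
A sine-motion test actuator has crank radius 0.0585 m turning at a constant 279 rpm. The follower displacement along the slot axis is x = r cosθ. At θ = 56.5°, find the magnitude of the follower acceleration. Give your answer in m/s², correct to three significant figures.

27.6

ω = 29.22 rad/s (from 279 rpm).
x = r cosθ ⇒ ẍ = −rω² cosθ (ω constant).
|a| = rω²|cosθ| = 0.0585·(29.22)²·|cos 56.5°| = 27.562 m/s².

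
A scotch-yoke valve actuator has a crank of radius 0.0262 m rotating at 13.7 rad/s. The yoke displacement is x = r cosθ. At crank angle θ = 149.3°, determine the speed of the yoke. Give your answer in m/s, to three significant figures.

ω = 13.7 rad/s
x = r cosθ ⇒ ẋ = −rω sinθ.
|v| = rω|sinθ| = 0.0262·13.7·|sin 149.3°| = 0.18325 m/s.

0.183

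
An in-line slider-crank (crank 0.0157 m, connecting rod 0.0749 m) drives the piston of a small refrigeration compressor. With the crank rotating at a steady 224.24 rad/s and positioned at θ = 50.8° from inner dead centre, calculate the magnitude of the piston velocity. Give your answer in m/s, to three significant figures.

3.09

ω = 224.2 rad/s
For an in-line slider-crank, x = r cosθ + √(L² − r² sin²θ), so v = −rω sinθ·[1 + r cosθ/√(L² − r² sin²θ)].
With r = 0.0157 m, L = 0.0749 m, θ = 50.8°: √(L² − r² sin²θ) = 0.073905 m.
v = −0.0157·224.2·0.77494·[1 + 0.0157·0.63203/0.073905] = -3.0946 m/s.
|v| = 3.0946 m/s.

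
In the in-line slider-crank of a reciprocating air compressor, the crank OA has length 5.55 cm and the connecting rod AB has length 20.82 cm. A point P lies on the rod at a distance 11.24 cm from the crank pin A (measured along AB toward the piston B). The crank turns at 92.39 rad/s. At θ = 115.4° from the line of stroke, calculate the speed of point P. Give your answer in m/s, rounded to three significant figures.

4.45

ω = 92.39 rad/s.  Crank-pin speed |V_A| = rω = 5.1276 m/s, perpendicular to OA.
Rod angle: sinφ = −(r/L) sinθ ⇒ φ = -13.934°; ω_rod = −rω cosθ/√(L²−r²sin²θ) = +10.884 rad/s.
V_P = V_A + ω_rod × AP, with AP = 0.1124 m along the rod.
Components: V_Px = −rω sinθ − a·ω_rod·sinφ = -4.3374 m/s;  V_Py = rω cosθ + a·ω_rod·cosφ = -1.012 m/s.
|V_P| = √(V_Px² + V_Py²) = 4.4539 m/s.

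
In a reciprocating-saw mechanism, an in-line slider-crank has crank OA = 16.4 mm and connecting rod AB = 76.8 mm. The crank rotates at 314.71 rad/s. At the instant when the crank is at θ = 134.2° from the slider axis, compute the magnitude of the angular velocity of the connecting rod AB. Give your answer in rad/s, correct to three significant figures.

47.4

ω = 314.7 rad/s
The rod makes angle φ with the slider axis where L sinφ = r sinθ; differentiating, L cosφ·φ̇ = r ω cosθ.
L cosφ = √(L² − r² sin²θ) = 0.075895 m.
|ω_rod| = r ω |cosθ| / √(L² − r² sin²θ) = 0.0164·314.7·0.69717/0.075895 = 47.411 rad/s.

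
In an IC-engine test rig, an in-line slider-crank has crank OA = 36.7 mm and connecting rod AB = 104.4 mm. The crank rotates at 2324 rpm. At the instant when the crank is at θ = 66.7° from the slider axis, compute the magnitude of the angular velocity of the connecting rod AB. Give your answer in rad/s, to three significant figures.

ω = 243.4 rad/s (converted from 2324 rpm).
The rod makes angle φ with the slider axis where L sinφ = r sinθ; differentiating, L cosφ·φ̇ = r ω cosθ.
L cosφ = √(L² − r² sin²θ) = 0.098809 m.
|ω_rod| = r ω |cosθ| / √(L² − r² sin²θ) = 0.0367·243.4·0.39555/0.098809 = 35.755 rad/s.

35.8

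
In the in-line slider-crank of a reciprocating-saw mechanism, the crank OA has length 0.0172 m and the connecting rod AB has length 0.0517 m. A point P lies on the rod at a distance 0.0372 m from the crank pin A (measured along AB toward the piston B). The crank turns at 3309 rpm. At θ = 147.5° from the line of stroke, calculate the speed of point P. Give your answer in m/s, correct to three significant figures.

2.91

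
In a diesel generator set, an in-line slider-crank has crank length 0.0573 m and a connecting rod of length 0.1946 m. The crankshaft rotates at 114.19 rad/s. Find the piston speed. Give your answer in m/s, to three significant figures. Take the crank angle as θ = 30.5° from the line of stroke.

4.17

ω = 114.2 rad/s
For an in-line slider-crank, x = r cosθ + √(L² − r² sin²θ), so v = −rω sinθ·[1 + r cosθ/√(L² − r² sin²θ)].
With r = 0.0573 m, L = 0.1946 m, θ = 30.5°: √(L² − r² sin²θ) = 0.19241 m.
v = −0.0573·114.2·0.50754·[1 + 0.0573·0.86163/0.19241] = -4.173 m/s.
|v| = 4.173 m/s.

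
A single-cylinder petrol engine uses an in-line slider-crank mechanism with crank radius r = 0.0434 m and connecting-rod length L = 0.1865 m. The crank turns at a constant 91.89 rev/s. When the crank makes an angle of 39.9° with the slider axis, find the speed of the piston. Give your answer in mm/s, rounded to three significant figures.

ω = 2π·91.9 = 577.4 rad/s
For an in-line slider-crank, x = r cosθ + √(L² − r² sin²θ), so v = −rω sinθ·[1 + r cosθ/√(L² − r² sin²θ)].
With r = 0.0434 m, L = 0.1865 m, θ = 39.9°: √(L² − r² sin²θ) = 0.18441 m.
v = −0.0434·577.4·0.64145·[1 + 0.0434·0.76717/0.18441] = -18.975 m/s.
|v| = 18.975 m/s = 18975 mm/s.

19000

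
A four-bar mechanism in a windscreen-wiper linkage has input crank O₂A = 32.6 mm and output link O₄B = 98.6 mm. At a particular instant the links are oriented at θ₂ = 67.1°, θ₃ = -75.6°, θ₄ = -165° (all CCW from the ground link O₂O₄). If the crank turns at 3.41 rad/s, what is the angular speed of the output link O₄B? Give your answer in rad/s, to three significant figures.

0.683

ω₂ = 3.41 rad/s
Differentiating the loop-closure r₂e^{iθ₂}+r₃e^{iθ₃}=r₁+r₄e^{iθ₄} gives r₂ω₂e^{iθ₂}+r₃ω₃e^{iθ₃}=r₄ω₄e^{iθ₄}.
Eliminating the other unknown: ω₄ = r₂ω₂ sin(θ₂−θ₃) / [r₄ sin(θ₄−θ₃)].
Numerator sine = +0.60599; denominator sine = -0.99995.
Result = 0.0326·3.41·(+0.60599) / (0.0986·(-0.99995)) = -0.68326 rad/s; magnitude 0.68326 rad/s.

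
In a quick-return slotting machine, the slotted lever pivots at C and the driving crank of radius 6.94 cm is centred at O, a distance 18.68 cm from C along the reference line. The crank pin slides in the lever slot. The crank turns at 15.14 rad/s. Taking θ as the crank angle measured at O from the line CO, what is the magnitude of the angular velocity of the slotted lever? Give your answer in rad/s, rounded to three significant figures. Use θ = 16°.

4.05

ω = 15.14 rad/s
Crank pin A relative to C: A = (d + r cosθ, r sinθ); lever angle φ = atan2(r sinθ, d + r cosθ).
Differentiating tanφ: φ̇ = rω(d cosθ + r)/(d² + r² + 2dr cosθ).
d² + r² + 2dr cosθ = |CA|² = 0.064634 m²;  d cosθ + r = +0.24896 m.
|ω_lever| = |0.0694·15.14·+0.24896| / 0.064634 = 4.0473 rad/s.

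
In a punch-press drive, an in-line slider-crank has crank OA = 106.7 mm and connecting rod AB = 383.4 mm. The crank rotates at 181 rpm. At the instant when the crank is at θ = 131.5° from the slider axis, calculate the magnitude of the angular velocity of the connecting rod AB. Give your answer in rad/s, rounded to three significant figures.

ω = 18.95 rad/s (converted from 181 rpm).
The rod makes angle φ with the slider axis where L sinφ = r sinθ; differentiating, L cosφ·φ̇ = r ω cosθ.
L cosφ = √(L² − r² sin²θ) = 0.37498 m.
|ω_rod| = r ω |cosθ| / √(L² − r² sin²θ) = 0.1067·18.95·0.66262/0.37498 = 3.5738 rad/s.

3.57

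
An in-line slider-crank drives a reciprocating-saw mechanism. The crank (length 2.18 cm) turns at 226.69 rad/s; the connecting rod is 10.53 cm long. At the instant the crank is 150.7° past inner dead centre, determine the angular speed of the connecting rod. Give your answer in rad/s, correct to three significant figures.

ω = 226.7 rad/s
The rod makes angle φ with the slider axis where L sinφ = r sinθ; differentiating, L cosφ·φ̇ = r ω cosθ.
L cosφ = √(L² − r² sin²θ) = 0.10476 m.
|ω_rod| = r ω |cosθ| / √(L² − r² sin²θ) = 0.0218·226.7·0.87207/0.10476 = 41.139 rad/s.

41.1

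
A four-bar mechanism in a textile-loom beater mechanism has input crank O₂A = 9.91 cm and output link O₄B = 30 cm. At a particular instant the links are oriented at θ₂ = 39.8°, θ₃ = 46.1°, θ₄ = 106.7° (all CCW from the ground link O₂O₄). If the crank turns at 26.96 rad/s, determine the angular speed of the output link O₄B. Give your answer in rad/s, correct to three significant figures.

ω₂ = 26.96 rad/s
Differentiating the loop-closure r₂e^{iθ₂}+r₃e^{iθ₃}=r₁+r₄e^{iθ₄} gives r₂ω₂e^{iθ₂}+r₃ω₃e^{iθ₃}=r₄ω₄e^{iθ₄}.
Eliminating the other unknown: ω₄ = r₂ω₂ sin(θ₂−θ₃) / [r₄ sin(θ₄−θ₃)].
Numerator sine = -0.10973; denominator sine = +0.87121.
Result = 0.0991·26.96·(-0.10973) / (0.3·(+0.87121)) = -1.1217 rad/s; magnitude 1.1217 rad/s.

1.12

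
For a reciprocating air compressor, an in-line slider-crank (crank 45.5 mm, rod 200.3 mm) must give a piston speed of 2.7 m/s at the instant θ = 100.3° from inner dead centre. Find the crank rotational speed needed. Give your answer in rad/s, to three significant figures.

For an in-line slider-crank, |v_piston| = rω|sinθ|·[1 + r cosθ/√(L² − r² sin²θ)].
With r = 0.0455 m, L = 0.2003 m, θ = 100.3°: the bracketed kinematic factor |dx/dθ| = 0.042901 m.
ω = v/|dx/dθ| = 2.7/0.042901 = 62.935 rad/s.

62.9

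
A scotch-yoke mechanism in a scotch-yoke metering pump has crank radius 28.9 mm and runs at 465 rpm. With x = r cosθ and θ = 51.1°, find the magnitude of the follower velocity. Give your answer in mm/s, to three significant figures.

1100

ω = 48.69 rad/s (from 465 rpm).
x = r cosθ ⇒ ẋ = −rω sinθ.
|v| = rω|sinθ| = 0.0289·48.69·|sin 51.1°| = 1.0952 m/s = 1095.2 mm/s.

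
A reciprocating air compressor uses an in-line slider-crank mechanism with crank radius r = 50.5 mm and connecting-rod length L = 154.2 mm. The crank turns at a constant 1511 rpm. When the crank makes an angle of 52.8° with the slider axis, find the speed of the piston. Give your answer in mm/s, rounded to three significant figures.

ω = 2π·1511/60 = 158.2 rad/s
For an in-line slider-crank, x = r cosθ + √(L² − r² sin²θ), so v = −rω sinθ·[1 + r cosθ/√(L² − r² sin²θ)].
With r = 0.0505 m, L = 0.1542 m, θ = 52.8°: √(L² − r² sin²θ) = 0.14886 m.
v = −0.0505·158.2·0.79653·[1 + 0.0505·0.60460/0.14886] = -7.6703 m/s.
|v| = 7.6703 m/s = 7670.3 mm/s.

7670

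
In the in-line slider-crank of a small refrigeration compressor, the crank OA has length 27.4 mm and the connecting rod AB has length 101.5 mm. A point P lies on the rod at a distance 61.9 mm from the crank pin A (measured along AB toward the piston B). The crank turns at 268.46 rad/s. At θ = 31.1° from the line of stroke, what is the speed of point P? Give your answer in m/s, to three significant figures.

4.99

ω = 268.5 rad/s.  Crank-pin speed |V_A| = rω = 7.3558 m/s, perpendicular to OA.
Rod angle: sinφ = −(r/L) sinθ ⇒ φ = -8.015°; ω_rod = −rω cosθ/√(L²−r²sin²θ) = -62.667 rad/s.
V_P = V_A + ω_rod × AP, with AP = 0.0619 m along the rod.
Components: V_Px = −rω sinθ − a·ω_rod·sinφ = -4.3404 m/s;  V_Py = rω cosθ + a·ω_rod·cosφ = +2.4574 m/s.
|V_P| = √(V_Px² + V_Py²) = 4.9878 m/s.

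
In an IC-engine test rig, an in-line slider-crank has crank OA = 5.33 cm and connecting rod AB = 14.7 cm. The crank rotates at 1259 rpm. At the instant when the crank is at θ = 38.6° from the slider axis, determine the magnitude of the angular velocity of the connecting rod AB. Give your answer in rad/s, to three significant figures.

38.4

ω = 131.8 rad/s (converted from 1259 rpm).
The rod makes angle φ with the slider axis where L sinφ = r sinθ; differentiating, L cosφ·φ̇ = r ω cosθ.
L cosφ = √(L² − r² sin²θ) = 0.14319 m.
|ω_rod| = r ω |cosθ| / √(L² − r² sin²θ) = 0.0533·131.8·0.78152/0.14319 = 38.354 rad/s.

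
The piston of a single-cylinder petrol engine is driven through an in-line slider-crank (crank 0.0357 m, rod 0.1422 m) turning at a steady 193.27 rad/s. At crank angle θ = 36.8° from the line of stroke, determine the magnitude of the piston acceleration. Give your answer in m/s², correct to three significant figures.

1170

ω = 193.3 rad/s
x(θ) = r cosθ + √(L² − r² sin²θ); with ω constant, a = ω²·d²x/dθ².
d²x/dθ² = −r cosθ − r²(cos2θ)/√u − r⁴ sin²2θ/(4u^{3/2}),  u = L² − r² sin²θ = 0.0197635 m².
Substituting r = 0.0357 m, L = 0.1422 m, θ = 36.8°: d²x/dθ² = -0.03128 m.
a = ω²·d²x/dθ² = (193.3)²·(-0.03128) = -1168.4 m/s²;  |a| = 1168.4 m/s².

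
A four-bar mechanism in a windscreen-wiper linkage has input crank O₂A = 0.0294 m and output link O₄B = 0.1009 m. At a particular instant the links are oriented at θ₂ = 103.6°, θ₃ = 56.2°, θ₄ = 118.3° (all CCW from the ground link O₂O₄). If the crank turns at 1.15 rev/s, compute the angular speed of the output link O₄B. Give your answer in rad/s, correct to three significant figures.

1.75

ω₂ = 7.226 rad/s (from 1.15 rev/s).
Differentiating the loop-closure r₂e^{iθ₂}+r₃e^{iθ₃}=r₁+r₄e^{iθ₄} gives r₂ω₂e^{iθ₂}+r₃ω₃e^{iθ₃}=r₄ω₄e^{iθ₄}.
Eliminating the other unknown: ω₄ = r₂ω₂ sin(θ₂−θ₃) / [r₄ sin(θ₄−θ₃)].
Numerator sine = +0.73610; denominator sine = +0.88377.
Result = 0.0294·7.226·(+0.73610) / (0.1009·(+0.88377)) = +1.7536 rad/s; magnitude 1.7536 rad/s.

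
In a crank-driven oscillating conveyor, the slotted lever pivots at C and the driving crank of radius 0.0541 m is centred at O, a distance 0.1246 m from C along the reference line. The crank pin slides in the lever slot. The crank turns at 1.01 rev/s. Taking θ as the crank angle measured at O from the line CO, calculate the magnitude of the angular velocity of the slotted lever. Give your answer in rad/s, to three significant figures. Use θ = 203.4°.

ω = 6.346 rad/s (from 1.01 rev/s).
Crank pin A relative to C: A = (d + r cosθ, r sinθ); lever angle φ = atan2(r sinθ, d + r cosθ).
Differentiating tanφ: φ̇ = rω(d cosθ + r)/(d² + r² + 2dr cosθ).
d² + r² + 2dr cosθ = |CA|² = 0.00607906 m²;  d cosθ + r = -0.060252 m.
|ω_lever| = |0.0541·6.346·-0.060252| / 0.00607906 = 3.4028 rad/s.

3.40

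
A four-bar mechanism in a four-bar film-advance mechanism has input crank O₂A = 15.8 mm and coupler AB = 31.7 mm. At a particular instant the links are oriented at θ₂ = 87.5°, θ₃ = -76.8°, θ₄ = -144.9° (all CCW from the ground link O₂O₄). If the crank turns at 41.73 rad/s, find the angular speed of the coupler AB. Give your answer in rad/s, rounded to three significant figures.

ω₂ = 41.73 rad/s
Differentiating the loop-closure r₂e^{iθ₂}+r₃e^{iθ₃}=r₁+r₄e^{iθ₄} gives r₂ω₂e^{iθ₂}+r₃ω₃e^{iθ₃}=r₄ω₄e^{iθ₄}.
Eliminating the other unknown: ω₃ = r₂ω₂ sin(θ₄−θ₂) / [r₃ sin(θ₃−θ₄)].
Numerator sine = +0.79229; denominator sine = +0.92784.
Result = 0.0158·41.73·(+0.79229) / (0.0317·(+0.92784)) = +17.761 rad/s; magnitude 17.761 rad/s.

17.8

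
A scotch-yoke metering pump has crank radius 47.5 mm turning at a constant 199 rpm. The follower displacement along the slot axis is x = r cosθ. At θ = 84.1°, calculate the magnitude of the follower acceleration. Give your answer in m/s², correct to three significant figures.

2.12

ω = 20.84 rad/s (from 199 rpm).
x = r cosθ ⇒ ẍ = −rω² cosθ (ω constant).
|a| = rω²|cosθ| = 0.0475·(20.84)²·|cos 84.1°| = 2.1204 m/s².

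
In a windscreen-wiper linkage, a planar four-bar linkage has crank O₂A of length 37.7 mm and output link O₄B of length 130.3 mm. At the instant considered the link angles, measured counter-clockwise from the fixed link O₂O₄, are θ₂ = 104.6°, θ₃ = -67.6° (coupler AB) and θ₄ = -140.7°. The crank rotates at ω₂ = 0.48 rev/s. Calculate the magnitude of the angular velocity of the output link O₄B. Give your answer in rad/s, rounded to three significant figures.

0.124

ω₂ = 3.016 rad/s (from 0.48 rev/s).
Differentiating the loop-closure r₂e^{iθ₂}+r₃e^{iθ₃}=r₁+r₄e^{iθ₄} gives r₂ω₂e^{iθ₂}+r₃ω₃e^{iθ₃}=r₄ω₄e^{iθ₄}.
Eliminating the other unknown: ω₄ = r₂ω₂ sin(θ₂−θ₃) / [r₄ sin(θ₄−θ₃)].
Numerator sine = +0.13572; denominator sine = -0.95681.
Result = 0.0377·3.016·(+0.13572) / (0.1303·(-0.95681)) = -0.12377 rad/s; magnitude 0.12377 rad/s.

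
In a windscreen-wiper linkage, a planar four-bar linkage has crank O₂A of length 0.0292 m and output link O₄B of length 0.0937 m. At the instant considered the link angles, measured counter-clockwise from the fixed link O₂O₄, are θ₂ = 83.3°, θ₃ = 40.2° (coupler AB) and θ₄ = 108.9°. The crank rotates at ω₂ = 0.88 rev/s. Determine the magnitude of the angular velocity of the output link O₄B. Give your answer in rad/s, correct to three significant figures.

ω₂ = 5.529 rad/s (from 0.88 rev/s).
Differentiating the loop-closure r₂e^{iθ₂}+r₃e^{iθ₃}=r₁+r₄e^{iθ₄} gives r₂ω₂e^{iθ₂}+r₃ω₃e^{iθ₃}=r₄ω₄e^{iθ₄}.
Eliminating the other unknown: ω₄ = r₂ω₂ sin(θ₂−θ₃) / [r₄ sin(θ₄−θ₃)].
Numerator sine = +0.68327; denominator sine = +0.93169.
Result = 0.0292·5.529·(+0.68327) / (0.0937·(+0.93169)) = +1.2637 rad/s; magnitude 1.2637 rad/s.

1.26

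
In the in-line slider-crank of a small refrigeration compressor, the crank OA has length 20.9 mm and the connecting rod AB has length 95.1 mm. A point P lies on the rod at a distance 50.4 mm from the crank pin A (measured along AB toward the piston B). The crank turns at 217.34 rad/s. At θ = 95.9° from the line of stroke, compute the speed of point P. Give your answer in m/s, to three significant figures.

4.47

ω = 217.3 rad/s.  Crank-pin speed |V_A| = rω = 4.5424 m/s, perpendicular to OA.
Rod angle: sinφ = −(r/L) sinθ ⇒ φ = -12.627°; ω_rod = −rω cosθ/√(L²−r²sin²θ) = +5.0315 rad/s.
V_P = V_A + ω_rod × AP, with AP = 0.0504 m along the rod.
Components: V_Px = −rω sinθ − a·ω_rod·sinφ = -4.4629 m/s;  V_Py = rω cosθ + a·ω_rod·cosφ = -0.21947 m/s.
|V_P| = √(V_Px² + V_Py²) = 4.4683 m/s.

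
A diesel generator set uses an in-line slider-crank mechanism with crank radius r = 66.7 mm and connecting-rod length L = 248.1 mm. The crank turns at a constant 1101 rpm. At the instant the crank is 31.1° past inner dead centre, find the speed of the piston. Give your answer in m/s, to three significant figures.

ω = 2π·1101/60 = 115.3 rad/s
For an in-line slider-crank, x = r cosθ + √(L² − r² sin²θ), so v = −rω sinθ·[1 + r cosθ/√(L² − r² sin²θ)].
With r = 0.0667 m, L = 0.2481 m, θ = 31.1°: √(L² − r² sin²θ) = 0.2457 m.
v = −0.0667·115.3·0.51653·[1 + 0.0667·0.85627/0.2457] = -4.8957 m/s.
|v| = 4.8957 m/s.

4.90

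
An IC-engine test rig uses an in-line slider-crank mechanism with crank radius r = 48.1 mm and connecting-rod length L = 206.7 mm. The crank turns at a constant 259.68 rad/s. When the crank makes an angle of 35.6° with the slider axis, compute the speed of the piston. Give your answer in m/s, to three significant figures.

ω = 259.7 rad/s
For an in-line slider-crank, x = r cosθ + √(L² − r² sin²θ), so v = −rω sinθ·[1 + r cosθ/√(L² − r² sin²θ)].
With r = 0.0481 m, L = 0.2067 m, θ = 35.6°: √(L² − r² sin²θ) = 0.20479 m.
v = −0.0481·259.7·0.58212·[1 + 0.0481·0.81310/0.20479] = -8.6596 m/s.
|v| = 8.6596 m/s.

8.66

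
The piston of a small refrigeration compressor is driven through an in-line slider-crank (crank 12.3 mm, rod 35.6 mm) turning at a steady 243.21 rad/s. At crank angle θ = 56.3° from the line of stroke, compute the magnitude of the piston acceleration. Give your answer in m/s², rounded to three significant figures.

310

ω = 243.2 rad/s
x(θ) = r cosθ + √(L² − r² sin²θ); with ω constant, a = ω²·d²x/dθ².
d²x/dθ² = −r cosθ − r²(cos2θ)/√u − r⁴ sin²2θ/(4u^{3/2}),  u = L² − r² sin²θ = 0.00116264 m².
Substituting r = 0.0123 m, L = 0.0356 m, θ = 56.3°: d²x/dθ² = -0.0052425 m.
a = ω²·d²x/dθ² = (243.2)²·(-0.0052425) = -310.1 m/s²;  |a| = 310.1 m/s².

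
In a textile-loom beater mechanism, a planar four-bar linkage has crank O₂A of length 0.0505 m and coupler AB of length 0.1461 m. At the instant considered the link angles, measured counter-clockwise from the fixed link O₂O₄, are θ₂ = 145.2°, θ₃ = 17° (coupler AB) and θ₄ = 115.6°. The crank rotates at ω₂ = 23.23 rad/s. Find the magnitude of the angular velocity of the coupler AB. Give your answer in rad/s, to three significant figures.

ω₂ = 23.23 rad/s
Differentiating the loop-closure r₂e^{iθ₂}+r₃e^{iθ₃}=r₁+r₄e^{iθ₄} gives r₂ω₂e^{iθ₂}+r₃ω₃e^{iθ₃}=r₄ω₄e^{iθ₄}.
Eliminating the other unknown: ω₃ = r₂ω₂ sin(θ₄−θ₂) / [r₃ sin(θ₃−θ₄)].
Numerator sine = -0.49394; denominator sine = -0.98876.
Result = 0.0505·23.23·(-0.49394) / (0.1461·(-0.98876)) = +4.0112 rad/s; magnitude 4.0112 rad/s.

4.01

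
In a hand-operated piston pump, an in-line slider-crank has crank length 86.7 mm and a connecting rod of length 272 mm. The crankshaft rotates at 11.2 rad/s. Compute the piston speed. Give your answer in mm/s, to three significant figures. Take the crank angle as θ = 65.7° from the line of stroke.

ω = 11.2 rad/s
For an in-line slider-crank, x = r cosθ + √(L² − r² sin²θ), so v = −rω sinθ·[1 + r cosθ/√(L² − r² sin²θ)].
With r = 0.0867 m, L = 0.272 m, θ = 65.7°: √(L² − r² sin²θ) = 0.26027 m.
v = −0.0867·11.2·0.91140·[1 + 0.0867·0.41151/0.26027] = -1.0063 m/s.
|v| = 1.0063 m/s = 1006.3 mm/s.

1010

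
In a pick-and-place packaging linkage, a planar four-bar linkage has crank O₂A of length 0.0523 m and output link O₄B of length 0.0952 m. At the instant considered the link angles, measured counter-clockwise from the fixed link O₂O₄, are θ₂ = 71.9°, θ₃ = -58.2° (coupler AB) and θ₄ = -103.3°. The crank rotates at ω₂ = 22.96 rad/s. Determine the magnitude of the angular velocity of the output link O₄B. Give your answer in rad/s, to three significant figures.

13.6

ω₂ = 22.96 rad/s
Differentiating the loop-closure r₂e^{iθ₂}+r₃e^{iθ₃}=r₁+r₄e^{iθ₄} gives r₂ω₂e^{iθ₂}+r₃ω₃e^{iθ₃}=r₄ω₄e^{iθ₄}.
Eliminating the other unknown: ω₄ = r₂ω₂ sin(θ₂−θ₃) / [r₄ sin(θ₄−θ₃)].
Numerator sine = +0.76492; denominator sine = -0.70834.
Result = 0.0523·22.96·(+0.76492) / (0.0952·(-0.70834)) = -13.621 rad/s; magnitude 13.621 rad/s.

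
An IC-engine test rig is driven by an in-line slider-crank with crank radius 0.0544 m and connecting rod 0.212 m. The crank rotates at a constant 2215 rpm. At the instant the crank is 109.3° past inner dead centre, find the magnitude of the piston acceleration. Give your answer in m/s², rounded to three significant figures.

1570

ω = 2π·2215/60 = 232 rad/s
x(θ) = r cosθ + √(L² − r² sin²θ); with ω constant, a = ω²·d²x/dθ².
d²x/dθ² = −r cosθ − r²(cos2θ)/√u − r⁴ sin²2θ/(4u^{3/2}),  u = L² − r² sin²θ = 0.0423079 m².
Substituting r = 0.0544 m, L = 0.212 m, θ = 109.3°: d²x/dθ² = +0.029126 m.
a = ω²·d²x/dθ² = (232)²·(+0.029126) = +1567.1 m/s²;  |a| = 1567.1 m/s².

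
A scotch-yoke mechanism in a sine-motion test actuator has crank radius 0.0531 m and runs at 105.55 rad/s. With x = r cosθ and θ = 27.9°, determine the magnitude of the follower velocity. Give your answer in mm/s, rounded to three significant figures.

ω = 105.5 rad/s
x = r cosθ ⇒ ẋ = −rω sinθ.
|v| = rω|sinθ| = 0.0531·105.5·|sin 27.9°| = 2.6226 m/s = 2622.6 mm/s.

2620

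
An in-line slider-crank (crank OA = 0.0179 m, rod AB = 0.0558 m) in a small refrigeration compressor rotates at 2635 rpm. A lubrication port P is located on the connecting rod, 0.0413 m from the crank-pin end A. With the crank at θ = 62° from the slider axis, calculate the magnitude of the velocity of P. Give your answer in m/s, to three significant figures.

ω = 275.9 rad/s.  Crank-pin speed |V_A| = rω = 4.9393 m/s, perpendicular to OA.
Rod angle: sinφ = −(r/L) sinθ ⇒ φ = -16.454°; ω_rod = −rω cosθ/√(L²−r²sin²θ) = -43.331 rad/s.
V_P = V_A + ω_rod × AP, with AP = 0.0413 m along the rod.
Components: V_Px = −rω sinθ − a·ω_rod·sinφ = -4.868 m/s;  V_Py = rω cosθ + a·ω_rod·cosφ = +0.60257 m/s.
|V_P| = √(V_Px² + V_Py²) = 4.9051 m/s.

4.91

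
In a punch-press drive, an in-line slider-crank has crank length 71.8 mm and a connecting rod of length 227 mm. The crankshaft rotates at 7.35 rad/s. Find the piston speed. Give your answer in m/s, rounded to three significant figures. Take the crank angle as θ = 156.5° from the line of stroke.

0.149

ω = 7.35 rad/s
For an in-line slider-crank, x = r cosθ + √(L² − r² sin²θ), so v = −rω sinθ·[1 + r cosθ/√(L² − r² sin²θ)].
With r = 0.0718 m, L = 0.227 m, θ = 156.5°: √(L² − r² sin²θ) = 0.22519 m.
v = −0.0718·7.35·0.39875·[1 + 0.0718·-0.91706/0.22519] = -0.1489 m/s.
|v| = 0.1489 m/s.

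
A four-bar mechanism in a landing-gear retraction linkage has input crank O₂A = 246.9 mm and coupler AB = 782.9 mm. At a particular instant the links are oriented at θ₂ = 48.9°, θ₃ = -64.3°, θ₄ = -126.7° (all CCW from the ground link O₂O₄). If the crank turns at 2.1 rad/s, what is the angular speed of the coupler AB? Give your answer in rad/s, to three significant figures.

0.0573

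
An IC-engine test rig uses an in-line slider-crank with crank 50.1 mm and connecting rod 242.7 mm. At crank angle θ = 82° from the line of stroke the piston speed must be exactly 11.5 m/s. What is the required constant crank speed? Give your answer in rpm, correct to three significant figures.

2150

For an in-line slider-crank, |v_piston| = rω|sinθ|·[1 + r cosθ/√(L² − r² sin²θ)].
With r = 0.0501 m, L = 0.2427 m, θ = 82°: the bracketed kinematic factor |dx/dθ| = 0.051069 m.
ω = v/|dx/dθ| = 11.5/0.051069 = 225.19 rad/s.
N = 60ω/(2π) = 2150.4 rpm.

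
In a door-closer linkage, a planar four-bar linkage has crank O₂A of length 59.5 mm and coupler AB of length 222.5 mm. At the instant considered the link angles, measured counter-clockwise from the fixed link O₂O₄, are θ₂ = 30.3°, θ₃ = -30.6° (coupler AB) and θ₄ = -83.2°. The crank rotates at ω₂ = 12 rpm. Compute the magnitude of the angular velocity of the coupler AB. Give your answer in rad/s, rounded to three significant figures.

ω₂ = 1.257 rad/s (from 12 rpm).
Differentiating the loop-closure r₂e^{iθ₂}+r₃e^{iθ₃}=r₁+r₄e^{iθ₄} gives r₂ω₂e^{iθ₂}+r₃ω₃e^{iθ₃}=r₄ω₄e^{iθ₄}.
Eliminating the other unknown: ω₃ = r₂ω₂ sin(θ₄−θ₂) / [r₃ sin(θ₃−θ₄)].
Numerator sine = -0.91706; denominator sine = +0.79441.
Result = 0.0595·1.257·(-0.91706) / (0.2225·(+0.79441)) = -0.38792 rad/s; magnitude 0.38792 rad/s.

0.388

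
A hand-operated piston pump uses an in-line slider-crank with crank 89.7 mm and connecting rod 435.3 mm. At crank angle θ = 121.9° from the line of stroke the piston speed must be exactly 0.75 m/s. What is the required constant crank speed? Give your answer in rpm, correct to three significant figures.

106

For an in-line slider-crank, |v_piston| = rω|sinθ|·[1 + r cosθ/√(L² − r² sin²θ)].
With r = 0.0897 m, L = 0.4353 m, θ = 121.9°: the bracketed kinematic factor |dx/dθ| = 0.06773 m.
ω = v/|dx/dθ| = 0.75/0.06773 = 11.073 rad/s.
N = 60ω/(2π) = 105.74 rpm.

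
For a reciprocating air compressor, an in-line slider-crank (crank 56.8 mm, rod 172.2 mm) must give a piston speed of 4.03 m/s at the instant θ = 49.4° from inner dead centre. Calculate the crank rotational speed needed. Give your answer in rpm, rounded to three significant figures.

For an in-line slider-crank, |v_piston| = rω|sinθ|·[1 + r cosθ/√(L² − r² sin²θ)].
With r = 0.0568 m, L = 0.1722 m, θ = 49.4°: the bracketed kinematic factor |dx/dθ| = 0.052689 m.
ω = v/|dx/dθ| = 4.03/0.052689 = 76.487 rad/s.
N = 60ω/(2π) = 730.4 rpm.

730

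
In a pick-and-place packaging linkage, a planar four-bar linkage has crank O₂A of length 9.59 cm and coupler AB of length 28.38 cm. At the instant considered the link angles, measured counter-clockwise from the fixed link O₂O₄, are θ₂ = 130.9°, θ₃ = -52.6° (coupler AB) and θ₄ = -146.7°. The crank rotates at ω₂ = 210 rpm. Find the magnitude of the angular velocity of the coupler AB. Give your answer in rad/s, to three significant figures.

ω₂ = 21.99 rad/s (from 210 rpm).
Differentiating the loop-closure r₂e^{iθ₂}+r₃e^{iθ₃}=r₁+r₄e^{iθ₄} gives r₂ω₂e^{iθ₂}+r₃ω₃e^{iθ₃}=r₄ω₄e^{iθ₄}.
Eliminating the other unknown: ω₃ = r₂ω₂ sin(θ₄−θ₂) / [r₃ sin(θ₃−θ₄)].
Numerator sine = +0.99122; denominator sine = +0.99744.
Result = 0.0959·21.99·(+0.99122) / (0.2838·(+0.99744)) = +7.3847 rad/s; magnitude 7.3847 rad/s.

7.38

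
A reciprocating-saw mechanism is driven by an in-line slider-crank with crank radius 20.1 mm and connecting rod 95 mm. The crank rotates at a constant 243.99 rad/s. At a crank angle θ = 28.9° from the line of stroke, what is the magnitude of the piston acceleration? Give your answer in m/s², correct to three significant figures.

ω = 244 rad/s
x(θ) = r cosθ + √(L² − r² sin²θ); with ω constant, a = ω²·d²x/dθ².
d²x/dθ² = −r cosθ − r²(cos2θ)/√u − r⁴ sin²2θ/(4u^{3/2}),  u = L² − r² sin²θ = 0.00893064 m².
Substituting r = 0.0201 m, L = 0.095 m, θ = 28.9°: d²x/dθ² = -0.01991 m.
a = ω²·d²x/dθ² = (244)²·(-0.01991) = -1185.2 m/s²;  |a| = 1185.2 m/s².

1190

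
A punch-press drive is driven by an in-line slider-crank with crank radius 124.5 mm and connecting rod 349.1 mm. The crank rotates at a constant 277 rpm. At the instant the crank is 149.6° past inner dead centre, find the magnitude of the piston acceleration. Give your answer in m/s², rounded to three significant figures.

ω = 2π·277/60 = 29.01 rad/s
x(θ) = r cosθ + √(L² − r² sin²θ); with ω constant, a = ω²·d²x/dθ².
d²x/dθ² = −r cosθ − r²(cos2θ)/√u − r⁴ sin²2θ/(4u^{3/2}),  u = L² − r² sin²θ = 0.117902 m².
Substituting r = 0.1245 m, L = 0.3491 m, θ = 149.6°: d²x/dθ² = +0.08423 m.
a = ω²·d²x/dθ² = (29.01)²·(+0.08423) = +70.873 m/s²;  |a| = 70.873 m/s².

70.9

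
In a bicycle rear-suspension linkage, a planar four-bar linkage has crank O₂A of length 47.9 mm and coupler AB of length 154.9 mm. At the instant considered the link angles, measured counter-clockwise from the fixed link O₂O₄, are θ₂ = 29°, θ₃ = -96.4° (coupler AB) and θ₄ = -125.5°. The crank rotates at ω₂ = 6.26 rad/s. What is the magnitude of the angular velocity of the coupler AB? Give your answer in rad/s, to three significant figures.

1.71

ω₂ = 6.26 rad/s
Differentiating the loop-closure r₂e^{iθ₂}+r₃e^{iθ₃}=r₁+r₄e^{iθ₄} gives r₂ω₂e^{iθ₂}+r₃ω₃e^{iθ₃}=r₄ω₄e^{iθ₄}.
Eliminating the other unknown: ω₃ = r₂ω₂ sin(θ₄−θ₂) / [r₃ sin(θ₃−θ₄)].
Numerator sine = -0.43051; denominator sine = +0.48634.
Result = 0.0479·6.26·(-0.43051) / (0.1549·(+0.48634)) = -1.7136 rad/s; magnitude 1.7136 rad/s.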